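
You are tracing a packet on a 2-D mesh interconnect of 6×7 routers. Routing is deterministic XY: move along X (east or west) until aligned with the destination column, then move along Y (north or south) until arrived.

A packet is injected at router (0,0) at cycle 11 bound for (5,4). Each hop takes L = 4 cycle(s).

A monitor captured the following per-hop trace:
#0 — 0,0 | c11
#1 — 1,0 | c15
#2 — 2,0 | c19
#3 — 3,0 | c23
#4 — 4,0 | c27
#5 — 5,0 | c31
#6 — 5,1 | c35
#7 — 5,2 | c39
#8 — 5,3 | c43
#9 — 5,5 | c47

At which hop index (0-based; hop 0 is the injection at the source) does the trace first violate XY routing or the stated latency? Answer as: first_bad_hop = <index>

  1: Δx=+1 Δy=+0 Δt=4 [ok]
  2: Δx=+1 Δy=+0 Δt=4 [ok]
  3: Δx=+1 Δy=+0 Δt=4 [ok]
  4: Δx=+1 Δy=+0 Δt=4 [ok]
  5: Δx=+1 Δy=+0 Δt=4 [ok]
  6: Δx=+0 Δy=+1 Δt=4 [ok]
  7: Δx=+0 Δy=+1 Δt=4 [ok]
  8: Δx=+0 Δy=+1 Δt=4 [ok]
  9: Δx=+0 Δy=+2 Δt=4 [BAD: non-unit step]

first_bad_hop = 9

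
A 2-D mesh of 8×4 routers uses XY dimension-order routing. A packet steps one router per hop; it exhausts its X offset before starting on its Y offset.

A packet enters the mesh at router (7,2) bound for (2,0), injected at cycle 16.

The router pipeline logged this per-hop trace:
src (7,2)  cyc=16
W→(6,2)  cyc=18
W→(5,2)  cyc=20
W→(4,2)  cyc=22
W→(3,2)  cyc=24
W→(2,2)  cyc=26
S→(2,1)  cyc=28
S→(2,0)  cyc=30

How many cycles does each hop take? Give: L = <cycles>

L = 2

From hop 0 (16) to hop 1 (18): +2 cycles.
That increment is L by definition: L = 2.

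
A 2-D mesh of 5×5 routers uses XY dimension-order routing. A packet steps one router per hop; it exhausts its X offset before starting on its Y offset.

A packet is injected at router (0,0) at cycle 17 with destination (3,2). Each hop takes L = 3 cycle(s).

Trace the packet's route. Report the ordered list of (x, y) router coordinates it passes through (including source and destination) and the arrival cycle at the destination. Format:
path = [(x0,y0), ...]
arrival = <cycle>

[0] x=0 y=0 t=17
[1] x=1 y=0 t=20 →E
[2] x=2 y=0 t=23 →E
[3] x=3 y=0 t=26 →E
[4] x=3 y=1 t=29 →N
[5] x=3 y=2 t=32 →N

path = [(0,0), (1,0), (2,0), (3,0), (3,1), (3,2)]
arrival = 32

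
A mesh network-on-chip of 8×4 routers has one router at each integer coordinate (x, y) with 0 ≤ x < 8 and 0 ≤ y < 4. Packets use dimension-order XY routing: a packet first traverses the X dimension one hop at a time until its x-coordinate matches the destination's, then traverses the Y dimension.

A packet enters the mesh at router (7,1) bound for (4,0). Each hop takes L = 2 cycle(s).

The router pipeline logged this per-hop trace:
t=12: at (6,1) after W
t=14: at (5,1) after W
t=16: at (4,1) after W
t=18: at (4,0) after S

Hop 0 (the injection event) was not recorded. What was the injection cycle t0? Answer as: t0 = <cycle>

At hop 1 the cycle is 12; in general cyc_k = t0 + kL.
t0 = cyc[1] − L = 12 − 2 = 10.

t0 = 10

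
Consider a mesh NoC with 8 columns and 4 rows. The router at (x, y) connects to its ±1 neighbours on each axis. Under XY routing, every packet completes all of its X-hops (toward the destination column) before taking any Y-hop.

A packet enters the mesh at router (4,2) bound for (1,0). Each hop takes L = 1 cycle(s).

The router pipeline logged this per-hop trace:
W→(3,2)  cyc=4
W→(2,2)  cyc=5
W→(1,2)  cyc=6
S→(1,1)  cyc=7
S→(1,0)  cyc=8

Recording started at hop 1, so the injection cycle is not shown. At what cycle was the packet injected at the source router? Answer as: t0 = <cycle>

t0 = 3

The first recorded entry is hop 1 at cycle 4.
Therefore t0 = 4 − L = 3.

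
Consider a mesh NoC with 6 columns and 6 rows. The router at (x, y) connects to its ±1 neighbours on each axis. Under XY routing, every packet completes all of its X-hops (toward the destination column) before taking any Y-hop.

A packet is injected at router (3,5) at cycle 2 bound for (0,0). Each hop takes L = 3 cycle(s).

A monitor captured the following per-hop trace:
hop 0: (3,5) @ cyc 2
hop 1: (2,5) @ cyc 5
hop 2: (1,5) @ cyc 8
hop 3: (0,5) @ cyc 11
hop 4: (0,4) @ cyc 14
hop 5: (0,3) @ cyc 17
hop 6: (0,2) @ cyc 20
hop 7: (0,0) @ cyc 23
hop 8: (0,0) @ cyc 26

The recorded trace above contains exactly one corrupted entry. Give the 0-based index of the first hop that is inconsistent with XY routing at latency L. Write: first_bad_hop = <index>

first_bad_hop = 7

[1] (-1,+0) / 3c ⇒ ok
[2] (-1,+0) / 3c ⇒ ok
[3] (-1,+0) / 3c ⇒ ok
[4] (+0,-1) / 3c ⇒ ok
[5] (+0,-1) / 3c ⇒ ok
[6] (+0,-1) / 3c ⇒ ok
[7] (+0,-2) / 3c ⇒ BAD: non-unit step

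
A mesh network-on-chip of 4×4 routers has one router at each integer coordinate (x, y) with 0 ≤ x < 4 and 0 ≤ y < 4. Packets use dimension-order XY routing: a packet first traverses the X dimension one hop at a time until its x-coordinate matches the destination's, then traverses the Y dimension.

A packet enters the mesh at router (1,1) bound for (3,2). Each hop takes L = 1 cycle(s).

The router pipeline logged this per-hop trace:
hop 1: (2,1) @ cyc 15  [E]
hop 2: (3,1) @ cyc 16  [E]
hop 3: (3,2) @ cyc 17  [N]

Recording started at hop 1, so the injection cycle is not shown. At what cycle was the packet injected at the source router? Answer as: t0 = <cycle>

t0 = 14

Hop 1 reached at cycle 15; hop k is at t0 + k·L.
Subtract one hop: t0 = 15 − 1 = 14.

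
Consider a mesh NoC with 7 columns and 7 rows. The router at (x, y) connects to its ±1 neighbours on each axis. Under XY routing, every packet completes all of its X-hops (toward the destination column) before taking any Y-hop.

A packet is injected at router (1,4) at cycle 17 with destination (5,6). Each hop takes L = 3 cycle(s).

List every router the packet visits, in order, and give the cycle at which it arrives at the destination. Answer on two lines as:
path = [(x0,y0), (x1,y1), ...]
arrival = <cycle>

src (1,4)  cyc=17
E→(2,4)  cyc=20
E→(3,4)  cyc=23
E→(4,4)  cyc=26
E→(5,4)  cyc=29
N→(5,5)  cyc=32
N→(5,6)  cyc=35

path = [(1,4), (2,4), (3,4), (4,4), (5,4), (5,5), (5,6)]
arrival = 35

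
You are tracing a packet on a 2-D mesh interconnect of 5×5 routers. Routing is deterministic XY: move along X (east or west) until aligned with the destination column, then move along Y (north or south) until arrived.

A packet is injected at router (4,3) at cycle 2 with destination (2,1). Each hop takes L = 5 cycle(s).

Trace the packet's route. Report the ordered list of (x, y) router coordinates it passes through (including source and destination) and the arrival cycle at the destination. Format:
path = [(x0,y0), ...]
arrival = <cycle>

path = [(4,3), (3,3), (2,3), (2,2), (2,1)]
arrival = 22

hop 0: (4,3) @ cyc 2
hop 1: (3,3) @ cyc 7  [W]
hop 2: (2,3) @ cyc 12  [W]
hop 3: (2,2) @ cyc 17  [S]
hop 4: (2,1) @ cyc 22  [S]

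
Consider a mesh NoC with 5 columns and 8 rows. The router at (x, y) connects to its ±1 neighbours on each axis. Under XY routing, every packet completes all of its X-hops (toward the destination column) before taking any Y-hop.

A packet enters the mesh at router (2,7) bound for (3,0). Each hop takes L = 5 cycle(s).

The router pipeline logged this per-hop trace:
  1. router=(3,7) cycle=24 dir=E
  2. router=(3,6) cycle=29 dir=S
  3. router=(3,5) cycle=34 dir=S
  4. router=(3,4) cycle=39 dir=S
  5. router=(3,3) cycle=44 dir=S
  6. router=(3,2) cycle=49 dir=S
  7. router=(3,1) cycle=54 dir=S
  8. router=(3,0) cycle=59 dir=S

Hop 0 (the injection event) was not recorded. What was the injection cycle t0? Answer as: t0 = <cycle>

t0 = 19

Hop 1 reached at cycle 24; hop k is at t0 + k·L.
Therefore t0 = 24 − L = 19.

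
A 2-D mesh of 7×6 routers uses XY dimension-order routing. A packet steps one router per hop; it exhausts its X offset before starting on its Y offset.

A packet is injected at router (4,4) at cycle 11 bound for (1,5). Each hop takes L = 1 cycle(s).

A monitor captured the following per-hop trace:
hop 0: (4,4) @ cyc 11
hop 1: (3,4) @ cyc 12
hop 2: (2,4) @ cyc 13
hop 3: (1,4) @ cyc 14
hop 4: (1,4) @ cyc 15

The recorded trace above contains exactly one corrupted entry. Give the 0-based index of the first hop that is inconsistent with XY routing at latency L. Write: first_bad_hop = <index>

first_bad_hop = 4

  1: Δx=-1 Δy=+0 Δt=1 [ok]
  2: Δx=-1 Δy=+0 Δt=1 [ok]
  3: Δx=-1 Δy=+0 Δt=1 [ok]
  4: Δx=+0 Δy=+0 Δt=1 [BAD: non-unit step]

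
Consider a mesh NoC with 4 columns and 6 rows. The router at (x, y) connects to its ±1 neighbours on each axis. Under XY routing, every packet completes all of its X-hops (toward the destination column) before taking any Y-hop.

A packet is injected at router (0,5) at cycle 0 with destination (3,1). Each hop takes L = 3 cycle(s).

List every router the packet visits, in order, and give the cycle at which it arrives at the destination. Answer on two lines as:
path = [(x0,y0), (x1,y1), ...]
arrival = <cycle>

[0] x=0 y=5 t=0
[1] x=1 y=5 t=3 →E
[2] x=2 y=5 t=6 →E
[3] x=3 y=5 t=9 →E
[4] x=3 y=4 t=12 →S
[5] x=3 y=3 t=15 →S
[6] x=3 y=2 t=18 →S
[7] x=3 y=1 t=21 →S

path = [(0,5), (1,5), (2,5), (3,5), (3,4), (3,3), (3,2), (3,1)]
arrival = 21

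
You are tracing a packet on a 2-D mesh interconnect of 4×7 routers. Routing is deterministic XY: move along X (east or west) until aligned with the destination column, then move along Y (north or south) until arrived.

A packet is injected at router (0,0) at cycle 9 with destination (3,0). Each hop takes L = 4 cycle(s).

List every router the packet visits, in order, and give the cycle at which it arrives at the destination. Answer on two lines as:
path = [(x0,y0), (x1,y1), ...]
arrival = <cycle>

path = [(0,0), (1,0), (2,0), (3,0)]
arrival = 21

  0. router=(0,0) cycle=9 (inject)
  1. router=(1,0) cycle=13 dir=E
  2. router=(2,0) cycle=17 dir=E
  3. router=(3,0) cycle=21 dir=E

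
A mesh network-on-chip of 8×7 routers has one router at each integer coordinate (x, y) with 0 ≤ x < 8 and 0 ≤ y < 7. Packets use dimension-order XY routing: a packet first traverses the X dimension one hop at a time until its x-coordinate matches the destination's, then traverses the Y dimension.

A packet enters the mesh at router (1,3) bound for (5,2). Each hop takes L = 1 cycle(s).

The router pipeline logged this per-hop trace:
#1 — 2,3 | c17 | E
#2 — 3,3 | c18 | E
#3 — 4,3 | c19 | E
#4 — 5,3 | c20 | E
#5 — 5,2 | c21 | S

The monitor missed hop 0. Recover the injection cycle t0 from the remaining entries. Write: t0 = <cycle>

t0 = 16

Hop 1 reached at cycle 17; hop k is at t0 + k·L.
Therefore t0 = 17 − L = 16.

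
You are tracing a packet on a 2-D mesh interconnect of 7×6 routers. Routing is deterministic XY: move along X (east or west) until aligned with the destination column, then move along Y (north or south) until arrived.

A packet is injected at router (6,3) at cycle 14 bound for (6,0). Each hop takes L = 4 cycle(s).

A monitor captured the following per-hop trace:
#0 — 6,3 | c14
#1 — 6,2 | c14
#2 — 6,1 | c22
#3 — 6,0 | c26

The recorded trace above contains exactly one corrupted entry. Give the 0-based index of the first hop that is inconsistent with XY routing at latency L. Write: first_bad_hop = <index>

first_bad_hop = 1

  1: Δx=+0 Δy=-1 Δt=0 [BAD: Δcyc=0≠L]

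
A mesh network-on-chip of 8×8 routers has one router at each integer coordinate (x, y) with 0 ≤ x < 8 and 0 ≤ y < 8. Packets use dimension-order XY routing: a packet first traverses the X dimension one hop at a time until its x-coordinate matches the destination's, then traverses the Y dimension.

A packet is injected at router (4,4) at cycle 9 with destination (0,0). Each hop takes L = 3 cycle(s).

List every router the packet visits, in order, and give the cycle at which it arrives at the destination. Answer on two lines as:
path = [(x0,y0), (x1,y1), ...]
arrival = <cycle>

hop 0: (4,4) @ cyc 9
hop 1: (3,4) @ cyc 12  [W]
hop 2: (2,4) @ cyc 15  [W]
hop 3: (1,4) @ cyc 18  [W]
hop 4: (0,4) @ cyc 21  [W]
hop 5: (0,3) @ cyc 24  [S]
hop 6: (0,2) @ cyc 27  [S]
hop 7: (0,1) @ cyc 30  [S]
hop 8: (0,0) @ cyc 33  [S]

path = [(4,4), (3,4), (2,4), (1,4), (0,4), (0,3), (0,2), (0,1), (0,0)]
arrival = 33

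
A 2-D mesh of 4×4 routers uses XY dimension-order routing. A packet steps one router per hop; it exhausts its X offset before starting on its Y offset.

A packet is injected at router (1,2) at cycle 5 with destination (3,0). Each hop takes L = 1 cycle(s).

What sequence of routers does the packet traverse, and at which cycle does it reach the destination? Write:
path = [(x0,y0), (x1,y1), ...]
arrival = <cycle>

path = [(1,2), (2,2), (3,2), (3,1), (3,0)]
arrival = 9

  0. router=(1,2) cycle=5 (inject)
  1. router=(2,2) cycle=6 dir=E
  2. router=(3,2) cycle=7 dir=E
  3. router=(3,1) cycle=8 dir=S
  4. router=(3,0) cycle=9 dir=S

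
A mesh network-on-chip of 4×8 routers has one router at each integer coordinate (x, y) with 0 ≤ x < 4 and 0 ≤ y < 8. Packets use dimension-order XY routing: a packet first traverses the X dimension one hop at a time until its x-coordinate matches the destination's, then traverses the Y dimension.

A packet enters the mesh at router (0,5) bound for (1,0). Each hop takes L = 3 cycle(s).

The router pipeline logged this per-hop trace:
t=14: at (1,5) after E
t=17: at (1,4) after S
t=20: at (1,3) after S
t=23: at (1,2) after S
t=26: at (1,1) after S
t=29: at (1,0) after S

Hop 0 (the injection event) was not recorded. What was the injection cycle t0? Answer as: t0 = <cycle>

t0 = 11

Hop 1 reached at cycle 14; hop k is at t0 + k·L.
So t0 = 14 − 1·3 = 11.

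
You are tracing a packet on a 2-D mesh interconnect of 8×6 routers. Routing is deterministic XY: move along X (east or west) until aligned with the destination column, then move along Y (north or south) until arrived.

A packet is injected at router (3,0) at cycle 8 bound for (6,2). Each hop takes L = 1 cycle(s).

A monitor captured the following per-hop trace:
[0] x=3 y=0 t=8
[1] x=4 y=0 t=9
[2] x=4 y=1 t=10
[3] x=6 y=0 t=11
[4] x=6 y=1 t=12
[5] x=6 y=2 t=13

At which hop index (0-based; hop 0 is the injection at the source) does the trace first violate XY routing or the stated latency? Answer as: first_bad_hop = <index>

first_bad_hop = 2

hop 1: step (+1,+0), +1 cyc — ok
hop 2: step (+0,+1), +1 cyc — BAD: Y-move but x=4≠6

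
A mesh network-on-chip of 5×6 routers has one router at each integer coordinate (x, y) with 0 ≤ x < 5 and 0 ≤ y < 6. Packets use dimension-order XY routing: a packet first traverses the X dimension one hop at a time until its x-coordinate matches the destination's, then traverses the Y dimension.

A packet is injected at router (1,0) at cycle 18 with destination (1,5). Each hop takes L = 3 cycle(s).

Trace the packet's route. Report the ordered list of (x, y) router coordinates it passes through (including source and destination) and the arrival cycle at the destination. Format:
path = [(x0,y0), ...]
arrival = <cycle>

path = [(1,0), (1,1), (1,2), (1,3), (1,4), (1,5)]
arrival = 33

src (1,0)  cyc=18
N→(1,1)  cyc=21
N→(1,2)  cyc=24
N→(1,3)  cyc=27
N→(1,4)  cyc=30
N→(1,5)  cyc=33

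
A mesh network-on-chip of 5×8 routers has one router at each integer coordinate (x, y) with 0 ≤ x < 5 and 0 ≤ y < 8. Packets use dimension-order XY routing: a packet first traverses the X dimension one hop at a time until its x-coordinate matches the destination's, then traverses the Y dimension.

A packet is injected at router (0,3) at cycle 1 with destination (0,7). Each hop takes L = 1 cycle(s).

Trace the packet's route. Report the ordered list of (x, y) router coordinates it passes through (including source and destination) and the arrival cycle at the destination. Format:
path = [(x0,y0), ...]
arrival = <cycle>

path = [(0,3), (0,4), (0,5), (0,6), (0,7)]
arrival = 5

t=1: at (0,3)
t=2: at (0,4) after N
t=3: at (0,5) after N
t=4: at (0,6) after N
t=5: at (0,7) after N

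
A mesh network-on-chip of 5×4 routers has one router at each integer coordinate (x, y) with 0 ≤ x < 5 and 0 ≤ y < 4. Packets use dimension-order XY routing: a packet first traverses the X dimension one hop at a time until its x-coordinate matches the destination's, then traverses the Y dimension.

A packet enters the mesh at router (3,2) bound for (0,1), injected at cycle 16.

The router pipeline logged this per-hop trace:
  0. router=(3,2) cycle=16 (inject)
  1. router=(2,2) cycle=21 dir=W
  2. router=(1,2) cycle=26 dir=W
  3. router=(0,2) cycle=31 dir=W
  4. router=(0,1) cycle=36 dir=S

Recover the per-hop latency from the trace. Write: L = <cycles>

From hop 0 (16) to hop 1 (21): +5 cycles.
Each hop adds L, hence L = 5.

L = 5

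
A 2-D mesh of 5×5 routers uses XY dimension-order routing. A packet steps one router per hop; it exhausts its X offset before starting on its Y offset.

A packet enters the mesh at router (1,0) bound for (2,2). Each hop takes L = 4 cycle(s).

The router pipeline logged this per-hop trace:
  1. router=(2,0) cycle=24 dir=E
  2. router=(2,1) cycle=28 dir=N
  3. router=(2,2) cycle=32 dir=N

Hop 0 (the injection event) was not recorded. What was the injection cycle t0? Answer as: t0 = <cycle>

At hop 1 the cycle is 24; in general cyc_k = t0 + kL.
So t0 = 24 − 1·4 = 20.

t0 = 20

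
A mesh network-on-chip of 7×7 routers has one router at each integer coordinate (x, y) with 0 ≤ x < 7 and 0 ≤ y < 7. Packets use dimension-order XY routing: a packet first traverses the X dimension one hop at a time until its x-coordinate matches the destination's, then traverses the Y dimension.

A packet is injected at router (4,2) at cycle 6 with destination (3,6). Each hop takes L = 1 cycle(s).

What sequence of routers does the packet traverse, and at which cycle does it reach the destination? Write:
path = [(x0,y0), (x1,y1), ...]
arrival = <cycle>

path = [(4,2), (3,2), (3,3), (3,4), (3,5), (3,6)]
arrival = 11

[0] x=4 y=2 t=6
[1] x=3 y=2 t=7 →W
[2] x=3 y=3 t=8 →N
[3] x=3 y=4 t=9 →N
[4] x=3 y=5 t=10 →N
[5] x=3 y=6 t=11 →N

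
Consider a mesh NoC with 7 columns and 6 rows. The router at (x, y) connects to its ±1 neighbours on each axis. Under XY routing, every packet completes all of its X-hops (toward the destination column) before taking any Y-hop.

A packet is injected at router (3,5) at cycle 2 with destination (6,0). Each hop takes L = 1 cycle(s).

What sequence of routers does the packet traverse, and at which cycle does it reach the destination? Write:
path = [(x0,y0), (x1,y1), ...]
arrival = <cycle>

path = [(3,5), (4,5), (5,5), (6,5), (6,4), (6,3), (6,2), (6,1), (6,0)]
arrival = 10

  0. router=(3,5) cycle=2 (inject)
  1. router=(4,5) cycle=3 dir=E
  2. router=(5,5) cycle=4 dir=E
  3. router=(6,5) cycle=5 dir=E
  4. router=(6,4) cycle=6 dir=S
  5. router=(6,3) cycle=7 dir=S
  6. router=(6,2) cycle=8 dir=S
  7. router=(6,1) cycle=9 dir=S
  8. router=(6,0) cycle=10 dir=S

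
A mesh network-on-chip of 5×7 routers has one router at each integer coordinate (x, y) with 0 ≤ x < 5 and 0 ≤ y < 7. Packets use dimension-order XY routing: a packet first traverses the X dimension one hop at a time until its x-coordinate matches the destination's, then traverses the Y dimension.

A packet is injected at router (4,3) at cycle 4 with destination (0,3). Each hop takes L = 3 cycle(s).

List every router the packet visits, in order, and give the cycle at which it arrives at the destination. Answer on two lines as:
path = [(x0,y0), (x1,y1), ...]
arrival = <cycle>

path = [(4,3), (3,3), (2,3), (1,3), (0,3)]
arrival = 16

[0] x=4 y=3 t=4
[1] x=3 y=3 t=7 →W
[2] x=2 y=3 t=10 →W
[3] x=1 y=3 t=13 →W
[4] x=0 y=3 t=16 →W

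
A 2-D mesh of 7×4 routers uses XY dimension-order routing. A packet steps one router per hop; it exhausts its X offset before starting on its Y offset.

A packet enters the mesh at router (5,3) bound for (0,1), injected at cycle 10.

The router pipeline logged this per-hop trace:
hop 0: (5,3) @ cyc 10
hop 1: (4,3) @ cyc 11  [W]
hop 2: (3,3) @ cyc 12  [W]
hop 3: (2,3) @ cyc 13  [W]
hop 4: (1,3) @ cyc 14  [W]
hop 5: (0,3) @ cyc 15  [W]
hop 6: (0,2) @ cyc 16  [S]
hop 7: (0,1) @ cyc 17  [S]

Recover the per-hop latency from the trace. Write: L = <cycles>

L = 1

From hop 0 (10) to hop 1 (11): +1 cycles.
Each hop adds L, hence L = 1.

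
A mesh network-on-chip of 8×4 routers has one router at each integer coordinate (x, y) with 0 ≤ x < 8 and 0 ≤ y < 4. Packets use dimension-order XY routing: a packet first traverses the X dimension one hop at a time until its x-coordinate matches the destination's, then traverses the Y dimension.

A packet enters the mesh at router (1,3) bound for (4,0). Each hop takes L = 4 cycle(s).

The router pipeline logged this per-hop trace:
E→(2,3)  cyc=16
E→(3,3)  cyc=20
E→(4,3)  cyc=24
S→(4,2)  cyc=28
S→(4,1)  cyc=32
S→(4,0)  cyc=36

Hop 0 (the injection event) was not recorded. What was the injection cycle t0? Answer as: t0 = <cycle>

t0 = 12

At hop 1 the cycle is 16; in general cyc_k = t0 + kL.
t0 = cyc[1] − L = 16 − 4 = 12.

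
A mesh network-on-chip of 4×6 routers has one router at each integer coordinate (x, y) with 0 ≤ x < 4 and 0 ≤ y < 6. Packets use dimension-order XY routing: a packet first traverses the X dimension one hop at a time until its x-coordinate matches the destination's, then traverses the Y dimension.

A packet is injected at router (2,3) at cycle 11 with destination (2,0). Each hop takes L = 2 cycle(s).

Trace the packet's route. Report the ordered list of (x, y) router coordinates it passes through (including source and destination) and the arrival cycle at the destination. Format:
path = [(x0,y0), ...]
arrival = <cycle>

src (2,3)  cyc=11
S→(2,2)  cyc=13
S→(2,1)  cyc=15
S→(2,0)  cyc=17

path = [(2,3), (2,2), (2,1), (2,0)]
arrival = 17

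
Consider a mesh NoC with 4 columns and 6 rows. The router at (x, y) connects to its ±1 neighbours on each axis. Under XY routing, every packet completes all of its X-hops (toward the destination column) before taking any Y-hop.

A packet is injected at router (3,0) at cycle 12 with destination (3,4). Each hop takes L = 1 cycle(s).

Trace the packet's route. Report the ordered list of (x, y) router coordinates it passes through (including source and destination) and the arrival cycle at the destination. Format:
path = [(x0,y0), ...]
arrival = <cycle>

path = [(3,0), (3,1), (3,2), (3,3), (3,4)]
arrival = 16

src (3,0)  cyc=12
N→(3,1)  cyc=13
N→(3,2)  cyc=14
N→(3,3)  cyc=15
N→(3,4)  cyc=16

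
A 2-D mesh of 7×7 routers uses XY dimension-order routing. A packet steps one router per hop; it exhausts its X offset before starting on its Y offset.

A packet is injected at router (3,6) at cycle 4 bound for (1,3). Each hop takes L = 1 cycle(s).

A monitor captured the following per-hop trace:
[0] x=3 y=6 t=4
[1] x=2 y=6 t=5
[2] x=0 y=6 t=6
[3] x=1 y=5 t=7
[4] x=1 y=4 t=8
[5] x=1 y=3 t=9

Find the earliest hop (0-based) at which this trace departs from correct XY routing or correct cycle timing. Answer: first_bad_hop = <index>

  1: Δx=-1 Δy=+0 Δt=1 [ok]
  2: Δx=-2 Δy=+0 Δt=1 [BAD: non-unit step]

first_bad_hop = 2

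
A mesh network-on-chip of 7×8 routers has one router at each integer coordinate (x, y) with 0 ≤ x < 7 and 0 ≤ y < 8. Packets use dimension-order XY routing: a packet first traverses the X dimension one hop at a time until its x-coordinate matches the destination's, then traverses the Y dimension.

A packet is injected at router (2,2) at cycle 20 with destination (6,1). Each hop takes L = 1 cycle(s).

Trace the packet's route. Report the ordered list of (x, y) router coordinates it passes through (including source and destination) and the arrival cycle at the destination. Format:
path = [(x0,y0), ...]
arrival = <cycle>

path = [(2,2), (3,2), (4,2), (5,2), (6,2), (6,1)]
arrival = 25

#0 — 2,2 | c20
#1 — 3,2 | c21 | E
#2 — 4,2 | c22 | E
#3 — 5,2 | c23 | E
#4 — 6,2 | c24 | E
#5 — 6,1 | c25 | S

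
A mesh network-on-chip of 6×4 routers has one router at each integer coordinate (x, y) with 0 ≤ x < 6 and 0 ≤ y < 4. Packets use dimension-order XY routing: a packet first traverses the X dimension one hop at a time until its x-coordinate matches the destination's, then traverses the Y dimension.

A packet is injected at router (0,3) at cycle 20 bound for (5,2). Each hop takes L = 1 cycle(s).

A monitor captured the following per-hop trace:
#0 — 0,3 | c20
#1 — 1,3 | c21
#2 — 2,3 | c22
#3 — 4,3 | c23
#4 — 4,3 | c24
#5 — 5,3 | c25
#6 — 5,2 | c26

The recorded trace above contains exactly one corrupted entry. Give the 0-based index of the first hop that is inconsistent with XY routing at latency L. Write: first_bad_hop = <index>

first_bad_hop = 3

  1: Δx=+1 Δy=+0 Δt=1 [ok]
  2: Δx=+1 Δy=+0 Δt=1 [ok]
  3: Δx=+2 Δy=+0 Δt=1 [BAD: non-unit step]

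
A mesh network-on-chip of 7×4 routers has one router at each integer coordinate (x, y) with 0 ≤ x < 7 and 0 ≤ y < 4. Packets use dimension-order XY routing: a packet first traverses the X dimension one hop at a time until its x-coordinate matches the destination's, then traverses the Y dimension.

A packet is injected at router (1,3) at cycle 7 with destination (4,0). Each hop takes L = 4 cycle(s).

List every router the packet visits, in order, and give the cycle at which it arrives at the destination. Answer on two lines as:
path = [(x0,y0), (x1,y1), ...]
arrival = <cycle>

path = [(1,3), (2,3), (3,3), (4,3), (4,2), (4,1), (4,0)]
arrival = 31

[0] x=1 y=3 t=7
[1] x=2 y=3 t=11 →E
[2] x=3 y=3 t=15 →E
[3] x=4 y=3 t=19 →E
[4] x=4 y=2 t=23 →S
[5] x=4 y=1 t=27 →S
[6] x=4 y=0 t=31 →S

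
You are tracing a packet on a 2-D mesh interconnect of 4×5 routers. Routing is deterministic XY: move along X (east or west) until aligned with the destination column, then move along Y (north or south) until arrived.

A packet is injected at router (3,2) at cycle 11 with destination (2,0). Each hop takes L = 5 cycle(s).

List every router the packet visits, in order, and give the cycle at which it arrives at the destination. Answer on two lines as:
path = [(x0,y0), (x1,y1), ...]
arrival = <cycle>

path = [(3,2), (2,2), (2,1), (2,0)]
arrival = 26

[0] x=3 y=2 t=11
[1] x=2 y=2 t=16 →W
[2] x=2 y=1 t=21 →S
[3] x=2 y=0 t=26 →S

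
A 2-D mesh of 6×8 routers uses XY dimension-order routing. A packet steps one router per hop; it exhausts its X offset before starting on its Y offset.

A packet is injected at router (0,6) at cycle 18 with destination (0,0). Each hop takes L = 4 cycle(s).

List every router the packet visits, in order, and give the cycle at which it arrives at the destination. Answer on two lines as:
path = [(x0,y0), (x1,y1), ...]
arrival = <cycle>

t=18: at (0,6)
t=22: at (0,5) after S
t=26: at (0,4) after S
t=30: at (0,3) after S
t=34: at (0,2) after S
t=38: at (0,1) after S
t=42: at (0,0) after S

path = [(0,6), (0,5), (0,4), (0,3), (0,2), (0,1), (0,0)]
arrival = 42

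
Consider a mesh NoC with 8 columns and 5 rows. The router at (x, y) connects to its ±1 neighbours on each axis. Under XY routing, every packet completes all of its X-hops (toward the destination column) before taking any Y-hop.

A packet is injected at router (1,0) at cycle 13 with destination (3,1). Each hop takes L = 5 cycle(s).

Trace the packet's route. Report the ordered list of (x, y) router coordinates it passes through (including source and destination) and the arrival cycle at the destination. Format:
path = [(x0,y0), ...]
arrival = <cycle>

hop 0: (1,0) @ cyc 13
hop 1: (2,0) @ cyc 18  [E]
hop 2: (3,0) @ cyc 23  [E]
hop 3: (3,1) @ cyc 28  [N]

path = [(1,0), (2,0), (3,0), (3,1)]
arrival = 28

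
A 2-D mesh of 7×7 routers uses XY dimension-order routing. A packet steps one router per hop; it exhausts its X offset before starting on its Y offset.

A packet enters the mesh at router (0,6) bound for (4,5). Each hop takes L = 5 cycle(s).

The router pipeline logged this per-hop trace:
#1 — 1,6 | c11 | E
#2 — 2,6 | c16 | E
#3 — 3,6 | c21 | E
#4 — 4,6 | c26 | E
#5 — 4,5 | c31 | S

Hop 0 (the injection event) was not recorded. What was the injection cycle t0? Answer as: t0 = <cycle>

The first recorded entry is hop 1 at cycle 11.
t0 = cyc[1] − L = 11 − 5 = 6.

t0 = 6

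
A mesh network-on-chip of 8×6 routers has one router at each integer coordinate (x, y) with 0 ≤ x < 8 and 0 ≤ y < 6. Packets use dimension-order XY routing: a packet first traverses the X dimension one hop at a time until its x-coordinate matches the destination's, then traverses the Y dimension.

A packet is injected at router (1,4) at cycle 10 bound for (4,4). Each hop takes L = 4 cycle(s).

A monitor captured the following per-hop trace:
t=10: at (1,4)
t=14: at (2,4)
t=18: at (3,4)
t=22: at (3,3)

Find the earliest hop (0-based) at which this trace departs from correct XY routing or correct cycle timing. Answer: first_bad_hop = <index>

[1] (+1,+0) / 4c ⇒ ok
[2] (+1,+0) / 4c ⇒ ok
[3] (+0,-1) / 4c ⇒ BAD: Y-move but x=3≠4

first_bad_hop = 3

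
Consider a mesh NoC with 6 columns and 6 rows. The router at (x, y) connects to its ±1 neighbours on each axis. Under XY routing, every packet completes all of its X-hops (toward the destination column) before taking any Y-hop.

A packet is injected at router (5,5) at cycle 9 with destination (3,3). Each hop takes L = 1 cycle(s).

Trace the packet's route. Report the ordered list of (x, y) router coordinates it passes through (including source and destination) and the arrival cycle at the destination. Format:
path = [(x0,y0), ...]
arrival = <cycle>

t=9: at (5,5)
t=10: at (4,5) after W
t=11: at (3,5) after W
t=12: at (3,4) after S
t=13: at (3,3) after S

path = [(5,5), (4,5), (3,5), (3,4), (3,3)]
arrival = 13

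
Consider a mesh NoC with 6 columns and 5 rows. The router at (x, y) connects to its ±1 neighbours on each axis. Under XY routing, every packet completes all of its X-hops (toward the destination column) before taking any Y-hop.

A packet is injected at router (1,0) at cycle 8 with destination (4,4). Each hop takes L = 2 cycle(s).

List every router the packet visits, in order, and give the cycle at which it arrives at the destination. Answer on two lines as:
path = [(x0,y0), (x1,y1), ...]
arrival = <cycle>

path = [(1,0), (2,0), (3,0), (4,0), (4,1), (4,2), (4,3), (4,4)]
arrival = 22

[0] x=1 y=0 t=8
[1] x=2 y=0 t=10 →E
[2] x=3 y=0 t=12 →E
[3] x=4 y=0 t=14 →E
[4] x=4 y=1 t=16 →N
[5] x=4 y=2 t=18 →N
[6] x=4 y=3 t=20 →N
[7] x=4 y=4 t=22 →N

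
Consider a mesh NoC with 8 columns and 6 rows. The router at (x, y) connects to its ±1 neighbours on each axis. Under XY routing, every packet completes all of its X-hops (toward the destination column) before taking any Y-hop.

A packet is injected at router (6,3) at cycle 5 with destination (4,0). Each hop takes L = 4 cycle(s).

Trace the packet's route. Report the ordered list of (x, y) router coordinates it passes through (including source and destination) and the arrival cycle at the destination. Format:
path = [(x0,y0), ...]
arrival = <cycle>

t=5: at (6,3)
t=9: at (5,3) after W
t=13: at (4,3) after W
t=17: at (4,2) after S
t=21: at (4,1) after S
t=25: at (4,0) after S

path = [(6,3), (5,3), (4,3), (4,2), (4,1), (4,0)]
arrival = 25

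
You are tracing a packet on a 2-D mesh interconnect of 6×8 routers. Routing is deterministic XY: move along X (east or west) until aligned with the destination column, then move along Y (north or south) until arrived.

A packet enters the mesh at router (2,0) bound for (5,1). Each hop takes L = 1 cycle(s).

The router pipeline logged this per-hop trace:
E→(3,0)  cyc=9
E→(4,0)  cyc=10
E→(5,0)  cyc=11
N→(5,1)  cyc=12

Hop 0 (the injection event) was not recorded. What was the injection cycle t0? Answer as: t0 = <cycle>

t0 = 8

Hop 1 reached at cycle 9; hop k is at t0 + k·L.
Therefore t0 = 9 − L = 8.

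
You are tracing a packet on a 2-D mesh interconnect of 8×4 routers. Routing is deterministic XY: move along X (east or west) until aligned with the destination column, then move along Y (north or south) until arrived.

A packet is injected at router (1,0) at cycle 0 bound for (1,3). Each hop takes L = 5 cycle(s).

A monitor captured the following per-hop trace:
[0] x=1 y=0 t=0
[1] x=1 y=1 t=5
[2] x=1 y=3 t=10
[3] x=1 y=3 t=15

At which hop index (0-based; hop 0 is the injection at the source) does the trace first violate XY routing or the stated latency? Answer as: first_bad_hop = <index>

first_bad_hop = 2

check 1→ d=(0,1) cyc+5: ok
check 2→ d=(0,2) cyc+5: BAD: non-unit step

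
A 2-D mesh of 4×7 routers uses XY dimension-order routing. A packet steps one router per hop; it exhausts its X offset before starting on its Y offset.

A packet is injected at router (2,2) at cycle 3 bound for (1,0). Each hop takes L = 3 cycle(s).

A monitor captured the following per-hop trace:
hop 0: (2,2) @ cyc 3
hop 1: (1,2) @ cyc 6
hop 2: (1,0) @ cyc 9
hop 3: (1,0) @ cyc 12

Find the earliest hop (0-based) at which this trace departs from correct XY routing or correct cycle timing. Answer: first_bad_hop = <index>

[1] (-1,+0) / 3c ⇒ ok
[2] (+0,-2) / 3c ⇒ BAD: non-unit step

first_bad_hop = 2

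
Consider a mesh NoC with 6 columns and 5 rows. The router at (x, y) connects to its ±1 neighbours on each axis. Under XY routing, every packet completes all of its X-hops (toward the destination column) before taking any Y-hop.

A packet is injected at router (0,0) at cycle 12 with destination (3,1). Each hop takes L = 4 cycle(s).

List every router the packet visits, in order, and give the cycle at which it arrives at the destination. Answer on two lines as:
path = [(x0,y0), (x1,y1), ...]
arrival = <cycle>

#0 — 0,0 | c12
#1 — 1,0 | c16 | E
#2 — 2,0 | c20 | E
#3 — 3,0 | c24 | E
#4 — 3,1 | c28 | N

path = [(0,0), (1,0), (2,0), (3,0), (3,1)]
arrival = 28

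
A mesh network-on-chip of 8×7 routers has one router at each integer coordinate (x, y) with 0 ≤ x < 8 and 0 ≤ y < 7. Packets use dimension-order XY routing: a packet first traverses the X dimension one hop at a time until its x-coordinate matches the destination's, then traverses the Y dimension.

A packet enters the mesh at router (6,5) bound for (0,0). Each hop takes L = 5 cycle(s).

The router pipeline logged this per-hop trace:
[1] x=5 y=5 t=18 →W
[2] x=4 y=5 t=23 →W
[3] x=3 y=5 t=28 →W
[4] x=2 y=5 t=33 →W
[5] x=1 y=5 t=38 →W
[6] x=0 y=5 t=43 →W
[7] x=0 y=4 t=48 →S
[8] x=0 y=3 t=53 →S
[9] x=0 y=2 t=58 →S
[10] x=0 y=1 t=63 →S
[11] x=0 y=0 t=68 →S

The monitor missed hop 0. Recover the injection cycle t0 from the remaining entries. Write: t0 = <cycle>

t0 = 13

cyc[1] = 18 and cyc[k] = t0 + k·L for every k.
Therefore t0 = 18 − L = 13.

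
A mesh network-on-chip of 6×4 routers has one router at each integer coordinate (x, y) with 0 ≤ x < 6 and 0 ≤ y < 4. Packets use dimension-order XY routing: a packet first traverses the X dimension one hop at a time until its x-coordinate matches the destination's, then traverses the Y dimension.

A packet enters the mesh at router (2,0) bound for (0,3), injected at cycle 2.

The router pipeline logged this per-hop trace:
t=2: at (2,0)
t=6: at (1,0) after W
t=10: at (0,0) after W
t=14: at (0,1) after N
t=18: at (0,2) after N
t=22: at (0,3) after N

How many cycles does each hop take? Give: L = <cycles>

From hop 0 (2) to hop 1 (6): +4 cycles.
Each hop adds L, hence L = 4.

L = 4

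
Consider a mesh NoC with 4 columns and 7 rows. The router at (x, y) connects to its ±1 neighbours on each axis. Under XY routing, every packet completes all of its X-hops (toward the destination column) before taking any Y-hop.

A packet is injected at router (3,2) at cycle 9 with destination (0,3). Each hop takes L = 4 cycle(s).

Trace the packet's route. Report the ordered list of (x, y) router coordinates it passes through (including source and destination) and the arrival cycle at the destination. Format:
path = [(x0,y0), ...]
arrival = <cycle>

path = [(3,2), (2,2), (1,2), (0,2), (0,3)]
arrival = 25

[0] x=3 y=2 t=9
[1] x=2 y=2 t=13 →W
[2] x=1 y=2 t=17 →W
[3] x=0 y=2 t=21 →W
[4] x=0 y=3 t=25 →N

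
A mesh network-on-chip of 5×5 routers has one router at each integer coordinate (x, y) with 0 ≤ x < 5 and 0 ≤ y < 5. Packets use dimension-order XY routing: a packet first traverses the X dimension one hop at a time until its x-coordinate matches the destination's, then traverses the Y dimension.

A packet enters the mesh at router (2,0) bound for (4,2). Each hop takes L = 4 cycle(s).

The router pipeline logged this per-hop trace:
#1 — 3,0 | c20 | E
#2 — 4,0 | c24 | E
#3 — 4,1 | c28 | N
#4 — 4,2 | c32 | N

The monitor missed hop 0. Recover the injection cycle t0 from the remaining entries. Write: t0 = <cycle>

t0 = 16

At hop 1 the cycle is 20; in general cyc_k = t0 + kL.
Therefore t0 = 20 − L = 16.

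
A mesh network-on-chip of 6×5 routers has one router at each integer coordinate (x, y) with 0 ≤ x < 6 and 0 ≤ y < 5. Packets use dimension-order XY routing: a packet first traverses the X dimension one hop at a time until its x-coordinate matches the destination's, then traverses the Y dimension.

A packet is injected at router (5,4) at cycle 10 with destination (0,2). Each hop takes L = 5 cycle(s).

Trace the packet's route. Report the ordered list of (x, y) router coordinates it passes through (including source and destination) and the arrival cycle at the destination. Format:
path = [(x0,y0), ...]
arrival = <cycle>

src (5,4)  cyc=10
W→(4,4)  cyc=15
W→(3,4)  cyc=20
W→(2,4)  cyc=25
W→(1,4)  cyc=30
W→(0,4)  cyc=35
S→(0,3)  cyc=40
S→(0,2)  cyc=45

path = [(5,4), (4,4), (3,4), (2,4), (1,4), (0,4), (0,3), (0,2)]
arrival = 45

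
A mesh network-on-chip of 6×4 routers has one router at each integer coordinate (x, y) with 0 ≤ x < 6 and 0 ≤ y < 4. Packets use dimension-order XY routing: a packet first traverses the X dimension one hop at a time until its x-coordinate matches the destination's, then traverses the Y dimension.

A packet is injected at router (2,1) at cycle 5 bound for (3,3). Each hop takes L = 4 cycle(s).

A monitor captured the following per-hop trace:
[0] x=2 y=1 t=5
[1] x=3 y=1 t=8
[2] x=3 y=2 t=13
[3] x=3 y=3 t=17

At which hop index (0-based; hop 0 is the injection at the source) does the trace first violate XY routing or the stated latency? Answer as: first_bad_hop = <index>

first_bad_hop = 1

hop 1: step (+1,+0), +3 cyc — BAD: Δcyc=3≠L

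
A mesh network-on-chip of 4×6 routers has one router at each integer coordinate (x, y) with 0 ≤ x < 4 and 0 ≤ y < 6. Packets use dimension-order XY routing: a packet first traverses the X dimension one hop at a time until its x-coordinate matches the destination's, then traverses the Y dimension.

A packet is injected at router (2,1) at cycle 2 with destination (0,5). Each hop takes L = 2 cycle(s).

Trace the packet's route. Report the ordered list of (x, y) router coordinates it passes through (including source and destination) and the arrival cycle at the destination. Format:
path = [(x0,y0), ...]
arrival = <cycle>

path = [(2,1), (1,1), (0,1), (0,2), (0,3), (0,4), (0,5)]
arrival = 14

[0] x=2 y=1 t=2
[1] x=1 y=1 t=4 →W
[2] x=0 y=1 t=6 →W
[3] x=0 y=2 t=8 →N
[4] x=0 y=3 t=10 →N
[5] x=0 y=4 t=12 →N
[6] x=0 y=5 t=14 →N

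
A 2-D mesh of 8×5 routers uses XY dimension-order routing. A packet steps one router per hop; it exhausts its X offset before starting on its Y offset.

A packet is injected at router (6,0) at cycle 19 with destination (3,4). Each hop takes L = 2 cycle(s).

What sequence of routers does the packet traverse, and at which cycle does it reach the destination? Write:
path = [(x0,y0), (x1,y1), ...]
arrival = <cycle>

path = [(6,0), (5,0), (4,0), (3,0), (3,1), (3,2), (3,3), (3,4)]
arrival = 33

[0] x=6 y=0 t=19
[1] x=5 y=0 t=21 →W
[2] x=4 y=0 t=23 →W
[3] x=3 y=0 t=25 →W
[4] x=3 y=1 t=27 →N
[5] x=3 y=2 t=29 →N
[6] x=3 y=3 t=31 →N
[7] x=3 y=4 t=33 →N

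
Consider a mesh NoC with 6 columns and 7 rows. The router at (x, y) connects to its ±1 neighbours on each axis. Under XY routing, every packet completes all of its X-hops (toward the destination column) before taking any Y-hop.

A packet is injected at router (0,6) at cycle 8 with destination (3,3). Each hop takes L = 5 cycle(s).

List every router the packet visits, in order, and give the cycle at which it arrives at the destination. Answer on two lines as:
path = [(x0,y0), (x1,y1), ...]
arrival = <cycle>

path = [(0,6), (1,6), (2,6), (3,6), (3,5), (3,4), (3,3)]
arrival = 38

t=8: at (0,6)
t=13: at (1,6) after E
t=18: at (2,6) after E
t=23: at (3,6) after E
t=28: at (3,5) after S
t=33: at (3,4) after S
t=38: at (3,3) after S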